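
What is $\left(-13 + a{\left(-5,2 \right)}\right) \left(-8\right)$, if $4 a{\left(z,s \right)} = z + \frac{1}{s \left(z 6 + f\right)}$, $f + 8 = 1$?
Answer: $\frac{4219}{37} \approx 114.03$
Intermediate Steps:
$f = -7$ ($f = -8 + 1 = -7$)
$a{\left(z,s \right)} = \frac{z}{4} + \frac{1}{4 s \left(-7 + 6 z\right)}$ ($a{\left(z,s \right)} = \frac{z + \frac{1}{s \left(z 6 - 7\right)}}{4} = \frac{z + \frac{1}{s \left(6 z - 7\right)}}{4} = \frac{z + \frac{1}{s \left(-7 + 6 z\right)}}{4} = \frac{z}{4} + \frac{1}{4 s \left(-7 + 6 z\right)}$)
$\left(-13 + a{\left(-5,2 \right)}\right) \left(-8\right) = \left(-13 + \frac{1 - 14 \left(-5\right) + 6 \cdot 2 \left(-5\right)^{2}}{4 \cdot 2 \left(-7 + 6 \left(-5\right)\right)}\right) \left(-8\right) = \left(-13 + \frac{1}{4} \cdot \frac{1}{2} \frac{1}{-7 - 30} \left(1 + 70 + 6 \cdot 2 \cdot 25\right)\right) \left(-8\right) = \left(-13 + \frac{1}{4} \cdot \frac{1}{2} \frac{1}{-37} \left(1 + 70 + 300\right)\right) \left(-8\right) = \left(-13 + \frac{1}{4} \cdot \frac{1}{2} \left(- \frac{1}{37}\right) 371\right) \left(-8\right) = \left(-13 - \frac{371}{296}\right) \left(-8\right) = \left(- \frac{4219}{296}\right) \left(-8\right) = \frac{4219}{37}$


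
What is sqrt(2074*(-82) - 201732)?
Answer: 130*I*sqrt(22) ≈ 609.75*I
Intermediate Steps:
sqrt(2074*(-82) - 201732) = sqrt(-170068 - 201732) = sqrt(-371800) = 130*I*sqrt(22)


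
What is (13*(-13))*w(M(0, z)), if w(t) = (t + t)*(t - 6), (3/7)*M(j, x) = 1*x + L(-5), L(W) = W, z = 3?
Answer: -151424/9 ≈ -16825.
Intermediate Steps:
M(j, x) = -35/3 + 7*x/3 (M(j, x) = 7*(1*x - 5)/3 = 7*(x - 5)/3 = 7*(-5 + x)/3 = -35/3 + 7*x/3)
w(t) = 2*t*(-6 + t) (w(t) = (2*t)*(-6 + t) = 2*t*(-6 + t))
(13*(-13))*w(M(0, z)) = (13*(-13))*(2*(-35/3 + (7/3)*3)*(-6 + (-35/3 + (7/3)*3))) = -338*(-35/3 + 7)*(-6 + (-35/3 + 7)) = -338*(-14)*(-6 - 14/3)/3 = -338*(-14)*(-32)/(3*3) = -169*896/9 = -151424/9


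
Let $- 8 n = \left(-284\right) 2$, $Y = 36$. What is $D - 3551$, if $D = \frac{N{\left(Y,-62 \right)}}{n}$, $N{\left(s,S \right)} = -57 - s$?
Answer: $- \frac{252214}{71} \approx -3552.3$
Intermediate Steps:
$n = 71$ ($n = - \frac{\left(-284\right) 2}{8} = \left(- \frac{1}{8}\right) \left(-568\right) = 71$)
$D = - \frac{93}{71}$ ($D = \frac{-57 - 36}{71} = \left(-57 - 36\right) \frac{1}{71} = \left(-93\right) \frac{1}{71} = - \frac{93}{71} \approx -1.3099$)
$D - 3551 = - \frac{93}{71} - 3551 = - \frac{252214}{71}$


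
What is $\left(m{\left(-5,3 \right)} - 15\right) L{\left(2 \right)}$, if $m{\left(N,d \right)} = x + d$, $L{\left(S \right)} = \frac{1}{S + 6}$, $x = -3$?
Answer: $- \frac{15}{8} \approx -1.875$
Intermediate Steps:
$L{\left(S \right)} = \frac{1}{6 + S}$
$m{\left(N,d \right)} = -3 + d$
$\left(m{\left(-5,3 \right)} - 15\right) L{\left(2 \right)} = \frac{\left(-3 + 3\right) - 15}{6 + 2} = \frac{0 - 15}{8} = \left(-15\right) \frac{1}{8} = - \frac{15}{8}$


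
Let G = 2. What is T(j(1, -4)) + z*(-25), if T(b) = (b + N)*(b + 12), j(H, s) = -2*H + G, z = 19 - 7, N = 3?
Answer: -264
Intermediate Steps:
z = 12
j(H, s) = 2 - 2*H (j(H, s) = -2*H + 2 = 2 - 2*H)
T(b) = (3 + b)*(12 + b) (T(b) = (b + 3)*(b + 12) = (3 + b)*(12 + b))
T(j(1, -4)) + z*(-25) = (36 + (2 - 2*1)**2 + 15*(2 - 2*1)) + 12*(-25) = (36 + (2 - 2)**2 + 15*(2 - 2)) - 300 = (36 + 0**2 + 15*0) - 300 = (36 + 0 + 0) - 300 = 36 - 300 = -264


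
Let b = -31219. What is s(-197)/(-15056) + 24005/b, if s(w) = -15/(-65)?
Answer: -4698544297/6110432432 ≈ -0.76894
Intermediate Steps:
s(w) = 3/13 (s(w) = -15*(-1/65) = 3/13)
s(-197)/(-15056) + 24005/b = (3/13)/(-15056) + 24005/(-31219) = (3/13)*(-1/15056) + 24005*(-1/31219) = -3/195728 - 24005/31219 = -4698544297/6110432432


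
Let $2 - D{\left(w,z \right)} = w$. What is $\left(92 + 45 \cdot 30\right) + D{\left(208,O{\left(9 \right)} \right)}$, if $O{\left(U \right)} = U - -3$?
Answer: $1236$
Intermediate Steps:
$O{\left(U \right)} = 3 + U$ ($O{\left(U \right)} = U + 3 = 3 + U$)
$D{\left(w,z \right)} = 2 - w$
$\left(92 + 45 \cdot 30\right) + D{\left(208,O{\left(9 \right)} \right)} = \left(92 + 45 \cdot 30\right) + \left(2 - 208\right) = \left(92 + 1350\right) + \left(2 - 208\right) = 1442 - 206 = 1236$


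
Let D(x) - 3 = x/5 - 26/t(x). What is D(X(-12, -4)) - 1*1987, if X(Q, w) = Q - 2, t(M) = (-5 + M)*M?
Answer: -1321287/665 ≈ -1986.9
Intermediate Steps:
t(M) = M*(-5 + M)
X(Q, w) = -2 + Q
D(x) = 3 + x/5 - 26/(x*(-5 + x)) (D(x) = 3 + (x/5 - 26*1/(x*(-5 + x))) = 3 + (x*(⅕) - 26/(x*(-5 + x))) = 3 + (x/5 - 26/(x*(-5 + x))) = 3 + x/5 - 26/(x*(-5 + x)))
D(X(-12, -4)) - 1*1987 = (-130 + (-2 - 12)*(-5 + (-2 - 12))*(15 + (-2 - 12)))/(5*(-2 - 12)*(-5 + (-2 - 12))) - 1*1987 = (⅕)*(-130 - 14*(-5 - 14)*(15 - 14))/(-14*(-5 - 14)) - 1987 = (⅕)*(-1/14)*(-130 - 14*(-19)*1)/(-19) - 1987 = (⅕)*(-1/14)*(-1/19)*(-130 + 266) - 1987 = (⅕)*(-1/14)*(-1/19)*136 - 1987 = 68/665 - 1987 = -1321287/665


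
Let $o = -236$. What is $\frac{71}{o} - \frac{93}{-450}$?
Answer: $- \frac{1667}{17700} \approx -0.094181$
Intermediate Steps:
$\frac{71}{o} - \frac{93}{-450} = \frac{71}{-236} - \frac{93}{-450} = 71 \left(- \frac{1}{236}\right) - - \frac{31}{150} = - \frac{71}{236} + \frac{31}{150} = - \frac{1667}{17700}$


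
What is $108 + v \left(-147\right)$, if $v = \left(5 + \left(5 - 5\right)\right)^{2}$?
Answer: $-3567$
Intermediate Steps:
$v = 25$ ($v = \left(5 + 0\right)^{2} = 5^{2} = 25$)
$108 + v \left(-147\right) = 108 + 25 \left(-147\right) = 108 - 3675 = -3567$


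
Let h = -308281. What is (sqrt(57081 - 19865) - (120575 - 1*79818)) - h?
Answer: 267524 + 4*sqrt(2326) ≈ 2.6772e+5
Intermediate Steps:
(sqrt(57081 - 19865) - (120575 - 1*79818)) - h = (sqrt(57081 - 19865) - (120575 - 1*79818)) - 1*(-308281) = (sqrt(37216) - (120575 - 79818)) + 308281 = (4*sqrt(2326) - 1*40757) + 308281 = (4*sqrt(2326) - 40757) + 308281 = (-40757 + 4*sqrt(2326)) + 308281 = 267524 + 4*sqrt(2326)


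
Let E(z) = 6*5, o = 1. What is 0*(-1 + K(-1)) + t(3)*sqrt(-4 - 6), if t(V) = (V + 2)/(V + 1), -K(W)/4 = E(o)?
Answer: 5*I*sqrt(10)/4 ≈ 3.9528*I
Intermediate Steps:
E(z) = 30
K(W) = -120 (K(W) = -4*30 = -120)
t(V) = (2 + V)/(1 + V)
0*(-1 + K(-1)) + t(3)*sqrt(-4 - 6) = 0*(-1 - 120) + ((2 + 3)/(1 + 3))*sqrt(-4 - 6) = 0*(-121) + (5/4)*sqrt(-10) = 0 + ((1/4)*5)*(I*sqrt(10)) = 0 + 5*(I*sqrt(10))/4 = 0 + 5*I*sqrt(10)/4 = 5*I*sqrt(10)/4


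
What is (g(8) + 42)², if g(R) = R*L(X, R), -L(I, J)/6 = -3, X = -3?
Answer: 34596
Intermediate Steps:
L(I, J) = 18 (L(I, J) = -6*(-3) = 18)
g(R) = 18*R (g(R) = R*18 = 18*R)
(g(8) + 42)² = (18*8 + 42)² = (144 + 42)² = 186² = 34596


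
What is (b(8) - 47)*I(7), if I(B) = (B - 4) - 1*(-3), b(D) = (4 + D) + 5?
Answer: -180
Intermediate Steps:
b(D) = 9 + D
I(B) = -1 + B (I(B) = (-4 + B) + 3 = -1 + B)
(b(8) - 47)*I(7) = ((9 + 8) - 47)*(-1 + 7) = (17 - 47)*6 = -30*6 = -180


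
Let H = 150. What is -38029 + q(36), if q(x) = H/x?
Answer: -228149/6 ≈ -38025.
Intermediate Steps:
q(x) = 150/x
-38029 + q(36) = -38029 + 150/36 = -38029 + 150*(1/36) = -38029 + 25/6 = -228149/6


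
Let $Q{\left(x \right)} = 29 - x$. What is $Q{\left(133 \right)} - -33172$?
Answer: $33068$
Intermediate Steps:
$Q{\left(133 \right)} - -33172 = \left(29 - 133\right) - -33172 = \left(29 - 133\right) + 33172 = -104 + 33172 = 33068$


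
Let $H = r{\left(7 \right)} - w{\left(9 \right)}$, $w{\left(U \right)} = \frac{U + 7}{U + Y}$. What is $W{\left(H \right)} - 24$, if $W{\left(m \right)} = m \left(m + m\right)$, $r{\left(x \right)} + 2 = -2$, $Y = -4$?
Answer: $\frac{1992}{25} \approx 79.68$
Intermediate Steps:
$w{\left(U \right)} = \frac{7 + U}{-4 + U}$ ($w{\left(U \right)} = \frac{U + 7}{U - 4} = \frac{7 + U}{-4 + U}$)
$r{\left(x \right)} = -4$ ($r{\left(x \right)} = -2 - 2 = -4$)
$H = - \frac{36}{5}$ ($H = -4 - \frac{7 + 9}{-4 + 9} = -4 - \frac{1}{5} \cdot 16 = -4 - \frac{16}{5} = - \frac{36}{5} \approx -7.2$)
$W{\left(m \right)} = 2 m^{2}$ ($W{\left(m \right)} = m 2 m = 2 m^{2}$)
$W{\left(H \right)} - 24 = 2 \left(- \frac{36}{5}\right)^{2} - 24 = 2 \cdot \frac{1296}{25} - 24 = \frac{2592}{25} - 24 = \frac{1992}{25}$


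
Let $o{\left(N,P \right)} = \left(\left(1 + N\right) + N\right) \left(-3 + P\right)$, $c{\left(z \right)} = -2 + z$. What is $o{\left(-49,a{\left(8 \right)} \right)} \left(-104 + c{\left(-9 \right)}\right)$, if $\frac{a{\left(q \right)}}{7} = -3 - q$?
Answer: $-892400$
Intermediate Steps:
$a{\left(q \right)} = -21 - 7 q$ ($a{\left(q \right)} = 7 \left(-3 - q\right) = -21 - 7 q$)
$o{\left(N,P \right)} = \left(1 + 2 N\right) \left(-3 + P\right)$
$o{\left(-49,a{\left(8 \right)} \right)} \left(-104 + c{\left(-9 \right)}\right) = \left(-3 - 77 - -294 + 2 \left(-49\right) \left(-21 - 56\right)\right) \left(-104 - 11\right) = \left(-3 - 77 + 294 + 2 \left(-49\right) \left(-21 - 56\right)\right) \left(-104 - 11\right) = \left(-3 - 77 + 294 + 2 \left(-49\right) \left(-77\right)\right) \left(-115\right) = \left(-3 - 77 + 294 + 7546\right) \left(-115\right) = 7760 \left(-115\right) = -892400$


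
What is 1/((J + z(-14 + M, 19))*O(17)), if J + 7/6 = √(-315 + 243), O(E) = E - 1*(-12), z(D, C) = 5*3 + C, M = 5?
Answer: 1182/1200629 - 216*I*√2/1200629 ≈ 0.00098448 - 0.00025443*I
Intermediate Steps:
z(D, C) = 15 + C
O(E) = 12 + E (O(E) = E + 12 = 12 + E)
J = -7/6 + 6*I*√2 (J = -7/6 + √(-315 + 243) = -7/6 + √(-72) = -7/6 + 6*I*√2 ≈ -1.1667 + 8.4853*I)
1/((J + z(-14 + M, 19))*O(17)) = 1/(((-7/6 + 6*I*√2) + (15 + 19))*(12 + 17)) = 1/(((-7/6 + 6*I*√2) + 34)*29) = (1/29)/(197/6 + 6*I*√2) = 1/(29*(197/6 + 6*I*√2))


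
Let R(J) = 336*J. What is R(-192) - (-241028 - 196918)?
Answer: 373434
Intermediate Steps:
R(-192) - (-241028 - 196918) = 336*(-192) - (-241028 - 196918) = -64512 - 1*(-437946) = -64512 + 437946 = 373434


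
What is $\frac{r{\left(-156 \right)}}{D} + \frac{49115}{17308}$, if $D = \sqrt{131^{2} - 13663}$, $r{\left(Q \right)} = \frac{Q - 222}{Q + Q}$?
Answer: $\frac{49115}{17308} + \frac{21 \sqrt{3498}}{60632} \approx 2.8582$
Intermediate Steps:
$r{\left(Q \right)} = \frac{-222 + Q}{2 Q}$
$D = \sqrt{3498}$ ($D = \sqrt{17161 - 13663} = \sqrt{3498} \approx 59.144$)
$\frac{r{\left(-156 \right)}}{D} + \frac{49115}{17308} = \frac{\frac{1}{2} \frac{1}{-156} \left(-222 - 156\right)}{\sqrt{3498}} + \frac{49115}{17308} = \frac{1}{2} \left(- \frac{1}{156}\right) \left(-378\right) \frac{\sqrt{3498}}{3498} + 49115 \cdot \frac{1}{17308} = \frac{63 \frac{\sqrt{3498}}{3498}}{52} + \frac{49115}{17308} = \frac{21 \sqrt{3498}}{60632} + \frac{49115}{17308} = \frac{49115}{17308} + \frac{21 \sqrt{3498}}{60632}$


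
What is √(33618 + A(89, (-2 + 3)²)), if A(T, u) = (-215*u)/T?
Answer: √266269043/89 ≈ 183.35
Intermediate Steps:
A(T, u) = -215*u/T
√(33618 + A(89, (-2 + 3)²)) = √(33618 - 215*(-2 + 3)²/89) = √(33618 - 215*1²*1/89) = √(33618 - 215*1*1/89) = √(33618 - 215/89) = √(2991787/89) = √266269043/89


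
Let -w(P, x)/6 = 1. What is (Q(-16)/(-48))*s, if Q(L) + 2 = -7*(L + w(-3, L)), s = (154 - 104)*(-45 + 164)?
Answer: -56525/3 ≈ -18842.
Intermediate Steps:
w(P, x) = -6 (w(P, x) = -6*1 = -6)
s = 5950 (s = 50*119 = 5950)
Q(L) = 40 - 7*L (Q(L) = -2 - 7*(L - 6) = -2 - 7*(-6 + L) = -2 + (42 - 7*L) = 40 - 7*L)
(Q(-16)/(-48))*s = ((40 - 7*(-16))/(-48))*5950 = ((40 + 112)*(-1/48))*5950 = (152*(-1/48))*5950 = -19/6*5950 = -56525/3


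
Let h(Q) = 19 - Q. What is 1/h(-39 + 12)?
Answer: 1/46 ≈ 0.021739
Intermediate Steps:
1/h(-39 + 12) = 1/(19 - (-39 + 12)) = 1/(19 - 1*(-27)) = 1/(19 + 27) = 1/46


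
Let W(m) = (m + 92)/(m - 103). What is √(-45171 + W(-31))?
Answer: 5*I*√32443946/134 ≈ 212.54*I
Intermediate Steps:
W(m) = (92 + m)/(-103 + m)
√(-45171 + W(-31)) = √(-45171 + (92 - 31)/(-103 - 31)) = √(-45171 + 61/(-134)) = √(-45171 - 1/134*61) = √(-45171 - 61/134) = √(-6052975/134) = 5*I*√32443946/134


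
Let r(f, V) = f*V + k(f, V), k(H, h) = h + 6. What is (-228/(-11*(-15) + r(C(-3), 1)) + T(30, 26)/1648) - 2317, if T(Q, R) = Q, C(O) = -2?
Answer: -162375341/70040 ≈ -2318.3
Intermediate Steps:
k(H, h) = 6 + h
r(f, V) = 6 + V + V*f (r(f, V) = f*V + (6 + V) = V*f + (6 + V) = 6 + V + V*f)
(-228/(-11*(-15) + r(C(-3), 1)) + T(30, 26)/1648) - 2317 = (-228/(-11*(-15) + (6 + 1 + 1*(-2))) + 30/1648) - 2317 = (-228/(165 + (6 + 1 - 2)) + 30*(1/1648)) - 2317 = (-228/(165 + 5) + 15/824) - 2317 = (-228/170 + 15/824) - 2317 = (-228*1/170 + 15/824) - 2317 = (-114/85 + 15/824) - 2317 = -92661/70040 - 2317 = -162375341/70040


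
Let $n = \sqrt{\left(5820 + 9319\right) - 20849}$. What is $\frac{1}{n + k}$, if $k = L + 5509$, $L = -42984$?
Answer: $- \frac{7495}{280876267} - \frac{i \sqrt{5710}}{1404381335} \approx -2.6684 \cdot 10^{-5} - 5.3806 \cdot 10^{-8} i$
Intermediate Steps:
$n = i \sqrt{5710}$ ($n = \sqrt{15139 - 20849} = \sqrt{-5710} = i \sqrt{5710} \approx 75.565 i$)
$k = -37475$ ($k = -42984 + 5509 = -37475$)
$\frac{1}{n + k} = \frac{1}{i \sqrt{5710} - 37475} = \frac{1}{-37475 + i \sqrt{5710}}$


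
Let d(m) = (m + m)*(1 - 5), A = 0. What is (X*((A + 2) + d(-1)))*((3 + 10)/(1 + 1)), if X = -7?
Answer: -455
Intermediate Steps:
d(m) = -8*m (d(m) = (2*m)*(-4) = -8*m)
(X*((A + 2) + d(-1)))*((3 + 10)/(1 + 1)) = (-7*((0 + 2) - 8*(-1)))*((3 + 10)/(1 + 1)) = (-7*(2 + 8))*(13/2) = (-7*10)*(13*(½)) = -70*13/2 = -455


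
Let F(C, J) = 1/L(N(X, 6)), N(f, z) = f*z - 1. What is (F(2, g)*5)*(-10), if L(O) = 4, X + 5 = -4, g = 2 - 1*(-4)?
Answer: -25/2 ≈ -12.500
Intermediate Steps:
g = 6 (g = 2 + 4 = 6)
X = -9 (X = -5 - 4 = -9)
N(f, z) = -1 + f*z
F(C, J) = 1/4
(F(2, g)*5)*(-10) = ((1/4)*5)*(-10) = (5/4)*(-10) = -25/2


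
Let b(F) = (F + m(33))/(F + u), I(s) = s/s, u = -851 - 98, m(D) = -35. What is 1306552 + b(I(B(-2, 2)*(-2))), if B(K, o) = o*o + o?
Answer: 619305665/474 ≈ 1.3066e+6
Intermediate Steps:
B(K, o) = o + o² (B(K, o) = o² + o = o + o²)
u = -949
I(s) = 1
b(F) = (-35 + F)/(-949 + F) (b(F) = (F - 35)/(F - 949) = (-35 + F)/(-949 + F))
1306552 + b(I(B(-2, 2)*(-2))) = 1306552 + (-35 + 1)/(-949 + 1) = 1306552 - 34/(-948) = 1306552 - 1/948*(-34) = 1306552 + 17/474 = 619305665/474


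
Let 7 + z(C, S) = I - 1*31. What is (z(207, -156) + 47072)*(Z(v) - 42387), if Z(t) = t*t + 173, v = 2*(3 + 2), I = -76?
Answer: -1977589212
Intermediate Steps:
v = 10 (v = 2*5 = 10)
z(C, S) = -114 (z(C, S) = -7 + (-76 - 1*31) = -7 + (-76 - 31) = -7 - 107 = -114)
Z(t) = 173 + t**2 (Z(t) = t**2 + 173 = 173 + t**2)
(z(207, -156) + 47072)*(Z(v) - 42387) = (-114 + 47072)*((173 + 10**2) - 42387) = 46958*((173 + 100) - 42387) = 46958*(273 - 42387) = 46958*(-42114) = -1977589212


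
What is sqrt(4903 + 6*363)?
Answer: sqrt(7081) ≈ 84.149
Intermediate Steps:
sqrt(4903 + 6*363) = sqrt(4903 + 2178) = sqrt(7081)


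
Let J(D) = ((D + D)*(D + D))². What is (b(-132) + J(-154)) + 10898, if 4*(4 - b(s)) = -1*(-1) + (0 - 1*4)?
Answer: 35996757595/4 ≈ 8.9992e+9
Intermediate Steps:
b(s) = 19/4 (b(s) = 4 - (-1*(-1) + (0 - 1*4))/4 = 4 - (1 + (0 - 4))/4 = 4 - (1 - 4)/4 = 4 - ¼*(-3) = 4 + ¾ = 19/4)
J(D) = 16*D⁴ (J(D) = ((2*D)*(2*D))² = (4*D²)² = 16*D⁴)
(b(-132) + J(-154)) + 10898 = (19/4 + 16*(-154)⁴) + 10898 = (19/4 + 16*562448656) + 10898 = (19/4 + 8999178496) + 10898 = 35996714003/4 + 10898 = 35996757595/4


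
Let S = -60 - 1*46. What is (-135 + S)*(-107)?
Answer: 25787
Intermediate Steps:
S = -106 (S = -60 - 46 = -106)
(-135 + S)*(-107) = (-135 - 106)*(-107) = -241*(-107) = 25787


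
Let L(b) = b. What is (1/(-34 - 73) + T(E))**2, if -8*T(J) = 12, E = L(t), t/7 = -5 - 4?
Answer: 104329/45796 ≈ 2.2781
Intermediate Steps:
t = -63 (t = 7*(-5 - 4) = 7*(-9) = -63)
E = -63
T(J) = -3/2 (T(J) = -1/8*12 = -3/2)
(1/(-34 - 73) + T(E))**2 = (1/(-34 - 73) - 3/2)**2 = (1/(-107) - 3/2)**2 = (-1/107 - 3/2)**2 = (-323/214)**2 = 104329/45796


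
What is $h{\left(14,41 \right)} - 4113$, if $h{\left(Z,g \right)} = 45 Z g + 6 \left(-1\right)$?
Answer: $21711$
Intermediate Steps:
$h{\left(Z,g \right)} = -6 + 45 Z g$ ($h{\left(Z,g \right)} = 45 Z g - 6 = -6 + 45 Z g$)
$h{\left(14,41 \right)} - 4113 = \left(-6 + 45 \cdot 14 \cdot 41\right) - 4113 = \left(-6 + 25830\right) - 4113 = 25824 - 4113 = 21711$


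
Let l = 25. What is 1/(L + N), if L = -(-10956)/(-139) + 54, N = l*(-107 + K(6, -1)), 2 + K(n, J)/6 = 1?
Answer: -139/396125 ≈ -0.00035090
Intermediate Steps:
K(n, J) = -6 (K(n, J) = -12 + 6*1 = -12 + 6 = -6)
N = -2825 (N = 25*(-107 - 6) = 25*(-113) = -2825)
L = -3450/139 (L = -(-10956)*(-1)/139 + 54 = -83*132/139 + 54 = -10956/139 + 54 = -3450/139 ≈ -24.820)
1/(L + N) = 1/(-3450/139 - 2825) = 1/(-396125/139) = -139/396125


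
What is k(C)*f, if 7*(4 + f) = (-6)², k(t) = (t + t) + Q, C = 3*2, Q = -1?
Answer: 88/7 ≈ 12.571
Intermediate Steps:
C = 6
k(t) = -1 + 2*t (k(t) = (t + t) - 1 = 2*t - 1 = -1 + 2*t)
f = 8/7 (f = -4 + (⅐)*(-6)² = -4 + (⅐)*36 = -4 + 36/7 = 8/7 ≈ 1.1429)
k(C)*f = (-1 + 2*6)*(8/7) = (-1 + 12)*(8/7) = 11*(8/7) = 88/7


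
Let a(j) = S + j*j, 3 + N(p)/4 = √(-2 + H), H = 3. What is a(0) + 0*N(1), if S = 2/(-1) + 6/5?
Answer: -⅘ ≈ -0.80000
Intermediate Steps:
N(p) = -8 (N(p) = -12 + 4*√(-2 + 3) = -12 + 4*√1 = -12 + 4*1 = -12 + 4 = -8)
S = -⅘ (S = 2*(-1) + 6*(⅕) = -2 + 6/5 = -⅘ ≈ -0.80000)
a(j) = -⅘ + j² (a(j) = -⅘ + j*j = -⅘ + j²)
a(0) + 0*N(1) = (-⅘ + 0²) + 0*(-8) = (-⅘ + 0) + 0 = -⅘ + 0 = -⅘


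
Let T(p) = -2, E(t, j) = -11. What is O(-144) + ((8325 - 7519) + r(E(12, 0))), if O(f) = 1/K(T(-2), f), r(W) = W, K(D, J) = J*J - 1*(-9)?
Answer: 16492276/20745 ≈ 795.00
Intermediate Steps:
K(D, J) = 9 + J² (K(D, J) = J² + 9 = 9 + J²)
O(f) = 1/(9 + f²)
O(-144) + ((8325 - 7519) + r(E(12, 0))) = 1/(9 + (-144)²) + ((8325 - 7519) - 11) = 1/(9 + 20736) + (806 - 11) = 1/20745 + 795 = 16492276/20745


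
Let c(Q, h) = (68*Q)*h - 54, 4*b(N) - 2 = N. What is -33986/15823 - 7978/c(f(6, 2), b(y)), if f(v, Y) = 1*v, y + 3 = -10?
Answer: 43134179/9303924 ≈ 4.6361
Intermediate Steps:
y = -13 (y = -3 - 10 = -13)
f(v, Y) = v
b(N) = ½ + N/4
c(Q, h) = -54 + 68*Q*h (c(Q, h) = 68*Q*h - 54 = -54 + 68*Q*h)
-33986/15823 - 7978/c(f(6, 2), b(y)) = -33986/15823 - 7978/(-54 + 68*6*(½ + (¼)*(-13))) = -33986*1/15823 - 7978/(-54 + 68*6*(½ - 13/4)) = -33986/15823 - 7978/(-54 + 68*6*(-11/4)) = -33986/15823 - 7978/(-54 - 1122) = -33986/15823 - 7978/(-1176) = -33986/15823 - 7978*(-1/1176) = -33986/15823 + 3989/588 = 43134179/9303924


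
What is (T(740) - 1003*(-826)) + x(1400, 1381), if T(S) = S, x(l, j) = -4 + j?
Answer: 830595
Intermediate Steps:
(T(740) - 1003*(-826)) + x(1400, 1381) = (740 - 1003*(-826)) + (-4 + 1381) = (740 + 828478) + 1377 = 829218 + 1377 = 830595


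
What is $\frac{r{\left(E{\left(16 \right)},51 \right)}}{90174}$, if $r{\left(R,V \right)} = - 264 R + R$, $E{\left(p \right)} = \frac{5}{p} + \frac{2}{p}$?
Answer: $- \frac{263}{206112} \approx -0.001276$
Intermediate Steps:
$E{\left(p \right)} = \frac{7}{p}$
$r{\left(R,V \right)} = - 263 R$
$\frac{r{\left(E{\left(16 \right)},51 \right)}}{90174} = \frac{\left(-263\right) \frac{7}{16}}{90174} = - 263 \cdot 7 \cdot \frac{1}{16} \cdot \frac{1}{90174} = \left(-263\right) \frac{7}{16} \cdot \frac{1}{90174} = \left(- \frac{1841}{16}\right) \frac{1}{90174} = - \frac{263}{206112}$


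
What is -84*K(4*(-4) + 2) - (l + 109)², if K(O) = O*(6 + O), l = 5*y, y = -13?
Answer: -11344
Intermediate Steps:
l = -65 (l = 5*(-13) = -65)
-84*K(4*(-4) + 2) - (l + 109)² = -84*(4*(-4) + 2)*(6 + (4*(-4) + 2)) - (-65 + 109)² = -84*(-16 + 2)*(6 + (-16 + 2)) - 1*44² = -(-1176)*(6 - 14) - 1*1936 = -(-1176)*(-8) - 1936 = -84*112 - 1936 = -9408 - 1936 = -11344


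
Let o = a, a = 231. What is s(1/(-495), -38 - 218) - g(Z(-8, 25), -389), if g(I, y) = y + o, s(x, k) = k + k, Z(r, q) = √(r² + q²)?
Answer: -354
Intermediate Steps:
o = 231
Z(r, q) = √(q² + r²)
s(x, k) = 2*k
g(I, y) = 231 + y (g(I, y) = y + 231 = 231 + y)
s(1/(-495), -38 - 218) - g(Z(-8, 25), -389) = 2*(-38 - 218) - (231 - 389) = 2*(-256) - 1*(-158) = -512 + 158 = -354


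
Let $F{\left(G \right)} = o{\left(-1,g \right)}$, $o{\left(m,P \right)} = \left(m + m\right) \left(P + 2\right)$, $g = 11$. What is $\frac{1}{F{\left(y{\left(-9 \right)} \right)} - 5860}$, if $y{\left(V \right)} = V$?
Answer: $- \frac{1}{5886} \approx -0.00016989$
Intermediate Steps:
$o{\left(m,P \right)} = 2 m \left(2 + P\right)$
$F{\left(G \right)} = -26$ ($F{\left(G \right)} = 2 \left(-1\right) \left(2 + 11\right) = 2 \left(-1\right) 13 = -26$)
$\frac{1}{F{\left(y{\left(-9 \right)} \right)} - 5860} = \frac{1}{-26 - 5860} = \frac{1}{-5886} = - \frac{1}{5886}$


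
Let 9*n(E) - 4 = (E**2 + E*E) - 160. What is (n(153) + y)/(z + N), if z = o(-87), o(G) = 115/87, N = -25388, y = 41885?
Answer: -4095061/2208641 ≈ -1.8541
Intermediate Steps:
n(E) = -52/3 + 2*E**2/9 (n(E) = 4/9 + ((E**2 + E*E) - 160)/9 = 4/9 + ((E**2 + E**2) - 160)/9 = 4/9 + (2*E**2 - 160)/9 = 4/9 + (-160 + 2*E**2)/9 = 4/9 + (-160/9 + 2*E**2/9) = -52/3 + 2*E**2/9)
o(G) = 115/87 (o(G) = 115*(1/87) = 115/87)
z = 115/87 ≈ 1.3218
(n(153) + y)/(z + N) = ((-52/3 + (2/9)*153**2) + 41885)/(115/87 - 25388) = ((-52/3 + (2/9)*23409) + 41885)/(-2208641/87) = ((-52/3 + 5202) + 41885)*(-87/2208641) = (15554/3 + 41885)*(-87/2208641) = (141209/3)*(-87/2208641) = -4095061/2208641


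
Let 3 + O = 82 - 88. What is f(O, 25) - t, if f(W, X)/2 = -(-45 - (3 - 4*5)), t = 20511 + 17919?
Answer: -38374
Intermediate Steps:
O = -9 (O = -3 + (82 - 88) = -3 - 6 = -9)
t = 38430
f(W, X) = 56 (f(W, X) = 2*(-(-45 - (3 - 4*5))) = 2*(-(-45 - (3 - 20))) = 2*(-(-45 - 1*(-17))) = 2*(-(-45 + 17)) = 2*(-1*(-28)) = 2*28 = 56)
f(O, 25) - t = 56 - 1*38430 = 56 - 38430 = -38374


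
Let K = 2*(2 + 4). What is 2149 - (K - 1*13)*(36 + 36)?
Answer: 2221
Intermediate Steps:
K = 12 (K = 2*6 = 12)
2149 - (K - 1*13)*(36 + 36) = 2149 - (12 - 1*13)*(36 + 36) = 2149 - (12 - 13)*72 = 2149 - (-1)*72 = 2149 - 1*(-72) = 2149 + 72 = 2221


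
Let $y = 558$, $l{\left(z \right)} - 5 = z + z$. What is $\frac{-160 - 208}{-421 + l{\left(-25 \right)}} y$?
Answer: $\frac{102672}{233} \approx 440.65$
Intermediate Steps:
$l{\left(z \right)} = 5 + 2 z$ ($l{\left(z \right)} = 5 + \left(z + z\right) = 5 + 2 z$)
$\frac{-160 - 208}{-421 + l{\left(-25 \right)}} y = \frac{-160 - 208}{-421 + \left(5 + 2 \left(-25\right)\right)} 558 = - \frac{368}{-421 + \left(5 - 50\right)} 558 = - \frac{368}{-421 - 45} \cdot 558 = - \frac{368}{-466} \cdot 558 = \left(-368\right) \left(- \frac{1}{466}\right) 558 = \frac{184}{233} \cdot 558 = \frac{102672}{233}$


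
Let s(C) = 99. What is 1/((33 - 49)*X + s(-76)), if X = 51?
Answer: -1/717 ≈ -0.0013947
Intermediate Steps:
1/((33 - 49)*X + s(-76)) = 1/((33 - 49)*51 + 99) = 1/(-16*51 + 99) = 1/(-816 + 99) = 1/(-717) = -1/717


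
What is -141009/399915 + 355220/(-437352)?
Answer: -5659121513/4858434030 ≈ -1.1648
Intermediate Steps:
-141009/399915 + 355220/(-437352) = -141009*1/399915 + 355220*(-1/437352) = -47003/133305 - 88805/109338 = -5659121513/4858434030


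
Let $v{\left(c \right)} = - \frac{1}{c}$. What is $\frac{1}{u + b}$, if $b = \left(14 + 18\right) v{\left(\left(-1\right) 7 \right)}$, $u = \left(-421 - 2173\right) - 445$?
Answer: $- \frac{7}{21241} \approx -0.00032955$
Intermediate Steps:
$u = -3039$ ($u = -2594 - 445 = -3039$)
$b = \frac{32}{7}$ ($b = \left(14 + 18\right) \left(- \frac{1}{\left(-1\right) 7}\right) = 32 \left(- \frac{1}{-7}\right) = 32 \left(\left(-1\right) \left(- \frac{1}{7}\right)\right) = 32 \cdot \frac{1}{7} = \frac{32}{7} \approx 4.5714$)
$\frac{1}{u + b} = \frac{1}{-3039 + \frac{32}{7}} = \frac{1}{- \frac{21241}{7}} = - \frac{7}{21241}$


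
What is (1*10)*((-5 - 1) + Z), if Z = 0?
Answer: -60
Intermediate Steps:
(1*10)*((-5 - 1) + Z) = (1*10)*((-5 - 1) + 0) = 10*(-6 + 0) = 10*(-6) = -60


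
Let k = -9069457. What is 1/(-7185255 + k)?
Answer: -1/16254712 ≈ -6.1521e-8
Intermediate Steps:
1/(-7185255 + k) = 1/(-7185255 - 9069457) = 1/(-16254712) = -1/16254712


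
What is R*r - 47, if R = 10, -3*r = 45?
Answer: -197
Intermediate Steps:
r = -15 (r = -⅓*45 = -15)
R*r - 47 = 10*(-15) - 47 = -150 - 47 = -197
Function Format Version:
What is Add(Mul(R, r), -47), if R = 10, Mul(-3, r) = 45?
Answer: -197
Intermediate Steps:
r = -15 (r = Mul(Rational(-1, 3), 45) = -15)
Add(Mul(R, r), -47) = Add(Mul(10, -15), -47) = Add(-150, -47) = -197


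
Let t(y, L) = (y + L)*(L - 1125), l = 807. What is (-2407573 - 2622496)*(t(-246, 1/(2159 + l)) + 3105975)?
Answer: -149686581309013446335/8797156 ≈ -1.7015e+13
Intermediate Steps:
t(y, L) = (-1125 + L)*(L + y) (t(y, L) = (L + y)*(-1125 + L) = (-1125 + L)*(L + y))
(-2407573 - 2622496)*(t(-246, 1/(2159 + l)) + 3105975) = (-2407573 - 2622496)*(((1/(2159 + 807))² - 1125/(2159 + 807) - 1125*(-246) - 246/(2159 + 807)) + 3105975) = -5030069*(((1/2966)² - 1125/2966 + 276750 - 246/2966) + 3105975) = -5030069*(((1/2966)² - 1125*1/2966 + 276750 + (1/2966)*(-246)) + 3105975) = -5030069*((1/8797156 - 1125/2966 + 276750 - 123/1483) + 3105975) = -5030069*(2434608856615/8797156 + 3105975) = -5030069*29758355463715/8797156 = -149686581309013446335/8797156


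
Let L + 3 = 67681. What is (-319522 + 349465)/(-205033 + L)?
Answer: -9981/45785 ≈ -0.21800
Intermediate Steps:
L = 67678 (L = -3 + 67681 = 67678)
(-319522 + 349465)/(-205033 + L) = (-319522 + 349465)/(-205033 + 67678) = 29943/(-137355) = 29943*(-1/137355) = -9981/45785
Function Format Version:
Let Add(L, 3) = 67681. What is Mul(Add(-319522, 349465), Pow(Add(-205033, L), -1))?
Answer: Rational(-9981, 45785) ≈ -0.21800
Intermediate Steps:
L = 67678 (L = Add(-3, 67681) = 67678)
Mul(Add(-319522, 349465), Pow(Add(-205033, L), -1)) = Mul(Add(-319522, 349465), Pow(Add(-205033, 67678), -1)) = Mul(29943, Pow(-137355, -1)) = Mul(29943, Rational(-1, 137355)) = Rational(-9981, 45785)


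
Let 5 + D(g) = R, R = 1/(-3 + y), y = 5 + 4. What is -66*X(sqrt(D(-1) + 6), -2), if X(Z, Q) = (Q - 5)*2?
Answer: 924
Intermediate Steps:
y = 9
R = 1/6 (R = 1/(-3 + 9) = 1/6 ≈ 0.16667)
D(g) = -29/6 (D(g) = -5 + 1/6 = -29/6)
X(Z, Q) = -10 + 2*Q (X(Z, Q) = (-5 + Q)*2 = -10 + 2*Q)
-66*X(sqrt(D(-1) + 6), -2) = -66*(-10 + 2*(-2)) = -66*(-10 - 4) = -66*(-14) = 924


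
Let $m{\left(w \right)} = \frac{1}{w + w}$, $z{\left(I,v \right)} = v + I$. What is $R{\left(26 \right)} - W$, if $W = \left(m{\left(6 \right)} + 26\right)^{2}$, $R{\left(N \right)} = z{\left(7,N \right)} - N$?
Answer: $- \frac{96961}{144} \approx -673.34$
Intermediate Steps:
$z{\left(I,v \right)} = I + v$
$R{\left(N \right)} = 7$ ($R{\left(N \right)} = \left(7 + N\right) - N = 7$)
$m{\left(w \right)} = \frac{1}{2 w}$
$W = \frac{97969}{144}$ ($W = \left(\frac{1}{2 \cdot 6} + 26\right)^{2} = \left(\frac{1}{2} \cdot \frac{1}{6} + 26\right)^{2} = \left(\frac{1}{12} + 26\right)^{2} = \left(\frac{313}{12}\right)^{2} = \frac{97969}{144} \approx 680.34$)
$R{\left(26 \right)} - W = 7 - \frac{97969}{144} = - \frac{96961}{144}$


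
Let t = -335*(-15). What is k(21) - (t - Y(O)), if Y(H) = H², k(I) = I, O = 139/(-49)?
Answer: -11995283/2401 ≈ -4996.0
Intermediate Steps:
O = -139/49 (O = 139*(-1/49) = -139/49 ≈ -2.8367)
t = 5025
k(21) - (t - Y(O)) = 21 - (5025 - (-139/49)²) = 21 - (5025 - 1*19321/2401) = 21 - (5025 - 19321/2401) = 21 - 1*12045704/2401 = 21 - 12045704/2401 = -11995283/2401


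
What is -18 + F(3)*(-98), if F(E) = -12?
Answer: 1158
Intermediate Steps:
-18 + F(3)*(-98) = -18 - 12*(-98) = -18 + 1176 = 1158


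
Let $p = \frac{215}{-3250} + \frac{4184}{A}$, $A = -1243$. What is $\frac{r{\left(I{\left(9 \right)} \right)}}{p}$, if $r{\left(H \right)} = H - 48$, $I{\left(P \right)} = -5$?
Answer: $\frac{42821350}{2773049} \approx 15.442$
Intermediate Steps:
$p = - \frac{2773049}{807950}$ ($p = \frac{215}{-3250} + \frac{4184}{-1243} = 215 \left(- \frac{1}{3250}\right) + 4184 \left(- \frac{1}{1243}\right) = - \frac{43}{650} - \frac{4184}{1243} = - \frac{2773049}{807950} \approx -3.4322$)
$r{\left(H \right)} = -48 + H$
$\frac{r{\left(I{\left(9 \right)} \right)}}{p} = \frac{-48 - 5}{- \frac{2773049}{807950}} = \left(-53\right) \left(- \frac{807950}{2773049}\right) = \frac{42821350}{2773049}$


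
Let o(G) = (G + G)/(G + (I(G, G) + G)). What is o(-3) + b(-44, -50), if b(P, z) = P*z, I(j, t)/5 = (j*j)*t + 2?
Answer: 288206/131 ≈ 2200.0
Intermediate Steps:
I(j, t) = 10 + 5*t*j² (I(j, t) = 5*((j*j)*t + 2) = 5*(j²*t + 2) = 5*(t*j² + 2) = 5*(2 + t*j²) = 10 + 5*t*j²)
o(G) = 2*G/(10 + 2*G + 5*G³) (o(G) = (G + G)/(G + ((10 + 5*G*G²) + G)) = (2*G)/(G + ((10 + 5*G³) + G)) = (2*G)/(G + (10 + G + 5*G³)) = (2*G)/(10 + 2*G + 5*G³) = 2*G/(10 + 2*G + 5*G³))
o(-3) + b(-44, -50) = 2*(-3)/(10 + 2*(-3) + 5*(-3)³) - 44*(-50) = 2*(-3)/(10 - 6 + 5*(-27)) + 2200 = 2*(-3)/(10 - 6 - 135) + 2200 = 2*(-3)/(-131) + 2200 = 2*(-3)*(-1/131) + 2200 = 6/131 + 2200 = 288206/131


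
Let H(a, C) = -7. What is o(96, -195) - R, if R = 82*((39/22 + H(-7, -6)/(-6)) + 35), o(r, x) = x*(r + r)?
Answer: -1338184/33 ≈ -40551.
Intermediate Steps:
o(r, x) = 2*r*x (o(r, x) = x*(2*r) = 2*r*x)
R = 102664/33 (R = 82*((39/22 - 7/(-6)) + 35) = 82*((39*(1/22) - 7*(-⅙)) + 35) = 82*((39/22 + 7/6) + 35) = 82*(97/33 + 35) = 82*(1252/33) = 102664/33 ≈ 3111.0)
o(96, -195) - R = 2*96*(-195) - 1*102664/33 = -37440 - 102664/33 = -1338184/33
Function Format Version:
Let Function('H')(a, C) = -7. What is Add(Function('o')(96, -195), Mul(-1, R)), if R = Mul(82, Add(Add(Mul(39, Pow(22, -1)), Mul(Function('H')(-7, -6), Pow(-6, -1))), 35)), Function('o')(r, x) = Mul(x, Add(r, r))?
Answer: Rational(-1338184, 33) ≈ -40551.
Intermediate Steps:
Function('o')(r, x) = Mul(2, r, x) (Function('o')(r, x) = Mul(x, Mul(2, r)) = Mul(2, r, x))
R = Rational(102664, 33) (R = Mul(82, Add(Add(Mul(39, Pow(22, -1)), Mul(-7, Pow(-6, -1))), 35)) = Mul(82, Add(Add(Mul(39, Rational(1, 22)), Mul(-7, Rational(-1, 6))), 35)) = Mul(82, Add(Add(Rational(39, 22), Rational(7, 6)), 35)) = Mul(82, Add(Rational(97, 33), 35)) = Mul(82, Rational(1252, 33)) = Rational(102664, 33) ≈ 3111.0)
Add(Function('o')(96, -195), Mul(-1, R)) = Add(Mul(2, 96, -195), Mul(-1, Rational(102664, 33))) = Add(-37440, Rational(-102664, 33)) = Rational(-1338184, 33)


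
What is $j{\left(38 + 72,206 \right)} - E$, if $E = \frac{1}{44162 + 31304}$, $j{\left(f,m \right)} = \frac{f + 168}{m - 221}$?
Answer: $- \frac{20979563}{1131990} \approx -18.533$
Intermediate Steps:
$j{\left(f,m \right)} = \frac{168 + f}{-221 + m}$
$E = \frac{1}{75466} \approx 1.3251 \cdot 10^{-5}$
$j{\left(38 + 72,206 \right)} - E = \frac{168 + \left(38 + 72\right)}{-221 + 206} - \frac{1}{75466} = \frac{168 + 110}{-15} - \frac{1}{75466} = \left(- \frac{1}{15}\right) 278 - \frac{1}{75466} = - \frac{278}{15} - \frac{1}{75466} = - \frac{20979563}{1131990}$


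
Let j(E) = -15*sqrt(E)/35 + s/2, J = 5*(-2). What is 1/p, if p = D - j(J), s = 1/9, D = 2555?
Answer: 40562298/103634447089 - 6804*I*sqrt(10)/103634447089 ≈ 0.0003914 - 2.0762e-7*I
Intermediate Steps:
J = -10
s = 1/9 ≈ 0.11111
j(E) = 1/18 - 3*sqrt(E)/7 (j(E) = -15*sqrt(E)/35 + (1/9)/2 = -15*sqrt(E)*(1/35) + (1/9)*(1/2) = -3*sqrt(E)/7 + 1/18 = 1/18 - 3*sqrt(E)/7)
p = 45989/18 + 3*I*sqrt(10)/7 (p = 2555 - (1/18 - 3*I*sqrt(10)/7) = 2555 + (-1/18 + 3*I*sqrt(10)/7) = 45989/18 + 3*I*sqrt(10)/7 ≈ 2554.9 + 1.3553*I)
1/p = 1/(45989/18 + 3*I*sqrt(10)/7)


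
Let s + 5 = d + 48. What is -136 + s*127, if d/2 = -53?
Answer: -8137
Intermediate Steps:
d = -106 (d = 2*(-53) = -106)
s = -63 (s = -5 + (-106 + 48) = -5 - 58 = -63)
-136 + s*127 = -136 - 63*127 = -136 - 8001 = -8137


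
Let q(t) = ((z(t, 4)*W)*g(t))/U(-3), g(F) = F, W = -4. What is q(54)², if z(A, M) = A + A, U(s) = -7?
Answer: 544195584/49 ≈ 1.1106e+7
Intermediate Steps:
z(A, M) = 2*A
q(t) = 8*t²/7 (q(t) = (((2*t)*(-4))*t)/(-7) = ((-8*t)*t)*(-⅐) = -8*t²*(-⅐) = 8*t²/7)
q(54)² = ((8/7)*54²)² = ((8/7)*2916)² = (23328/7)² = 544195584/49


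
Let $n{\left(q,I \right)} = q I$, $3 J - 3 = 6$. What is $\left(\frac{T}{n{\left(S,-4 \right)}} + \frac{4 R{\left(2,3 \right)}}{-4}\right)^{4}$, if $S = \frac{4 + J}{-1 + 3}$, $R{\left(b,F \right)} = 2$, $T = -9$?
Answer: $\frac{130321}{38416} \approx 3.3924$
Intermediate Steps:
$J = 3$ ($J = 1 + \frac{1}{3} \cdot 6 = 1 + 2 = 3$)
$S = \frac{7}{2}$ ($S = \frac{4 + 3}{-1 + 3} = \frac{7}{2} \approx 3.5$)
$n{\left(q,I \right)} = I q$
$\left(\frac{T}{n{\left(S,-4 \right)}} + \frac{4 R{\left(2,3 \right)}}{-4}\right)^{4} = \left(- \frac{9}{\left(-4\right) \frac{7}{2}} + \frac{4 \cdot 2}{-4}\right)^{4} = \left(- \frac{9}{-14} + 8 \left(- \frac{1}{4}\right)\right)^{4} = \left(\left(-9\right) \left(- \frac{1}{14}\right) - 2\right)^{4} = \left(\frac{9}{14} - 2\right)^{4} = \left(- \frac{19}{14}\right)^{4} = \frac{130321}{38416}$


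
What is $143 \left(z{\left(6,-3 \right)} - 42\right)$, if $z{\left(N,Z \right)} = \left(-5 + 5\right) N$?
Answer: $-6006$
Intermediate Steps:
$z{\left(N,Z \right)} = 0$ ($z{\left(N,Z \right)} = 0 N = 0$)
$143 \left(z{\left(6,-3 \right)} - 42\right) = 143 \left(0 - 42\right) = 143 \left(-42\right) = -6006$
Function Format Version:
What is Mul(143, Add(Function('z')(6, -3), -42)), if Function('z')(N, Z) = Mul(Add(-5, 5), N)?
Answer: -6006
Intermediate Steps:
Function('z')(N, Z) = 0 (Function('z')(N, Z) = Mul(0, N) = 0)
Mul(143, Add(Function('z')(6, -3), -42)) = Mul(143, Add(0, -42)) = Mul(143, -42) = -6006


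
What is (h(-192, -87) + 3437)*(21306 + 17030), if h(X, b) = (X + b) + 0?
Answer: 121065088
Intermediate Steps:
h(X, b) = X + b
(h(-192, -87) + 3437)*(21306 + 17030) = ((-192 - 87) + 3437)*(21306 + 17030) = (-279 + 3437)*38336 = 3158*38336 = 121065088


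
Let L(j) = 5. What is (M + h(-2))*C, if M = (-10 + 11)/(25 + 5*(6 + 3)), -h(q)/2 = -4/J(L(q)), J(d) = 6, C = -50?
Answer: -1415/21 ≈ -67.381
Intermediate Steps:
h(q) = 4/3 (h(q) = -(-8)/6 = -2*(-⅔) = 4/3)
M = 1/70 (M = 1/(25 + 5*9) = 1/(25 + 45) = 1/70 ≈ 0.014286)
(M + h(-2))*C = (1/70 + 4/3)*(-50) = (283/210)*(-50) = -1415/21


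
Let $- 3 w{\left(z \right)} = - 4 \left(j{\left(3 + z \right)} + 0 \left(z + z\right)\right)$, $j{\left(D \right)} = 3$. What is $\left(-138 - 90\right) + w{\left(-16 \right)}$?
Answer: $-224$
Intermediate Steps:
$w{\left(z \right)} = 4$ ($w{\left(z \right)} = - \frac{\left(-4\right) \left(3 + 0 \left(z + z\right)\right)}{3} = - \frac{\left(-4\right) \left(3 + 0 \cdot 2 z\right)}{3} = - \frac{\left(-4\right) \left(3 + 0\right)}{3} = - \frac{\left(-4\right) 3}{3} = \left(- \frac{1}{3}\right) \left(-12\right) = 4$)
$\left(-138 - 90\right) + w{\left(-16 \right)} = \left(-138 - 90\right) + 4 = -228 + 4 = -224$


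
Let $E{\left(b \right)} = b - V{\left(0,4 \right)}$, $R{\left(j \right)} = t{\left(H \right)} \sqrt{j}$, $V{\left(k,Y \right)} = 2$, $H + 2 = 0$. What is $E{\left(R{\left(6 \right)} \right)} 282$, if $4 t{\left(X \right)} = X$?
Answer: $-564 - 141 \sqrt{6} \approx -909.38$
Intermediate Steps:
$H = -2$ ($H = -2 + 0 = -2$)
$t{\left(X \right)} = \frac{X}{4}$
$R{\left(j \right)} = - \frac{\sqrt{j}}{2}$ ($R{\left(j \right)} = \frac{1}{4} \left(-2\right) \sqrt{j} = - \frac{\sqrt{j}}{2}$)
$E{\left(b \right)} = -2 + b$ ($E{\left(b \right)} = b - 2 = -2 + b$)
$E{\left(R{\left(6 \right)} \right)} 282 = \left(-2 - \frac{\sqrt{6}}{2}\right) 282 = -564 - 141 \sqrt{6}$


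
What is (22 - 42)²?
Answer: 400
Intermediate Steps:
(22 - 42)² = (-20)² = 400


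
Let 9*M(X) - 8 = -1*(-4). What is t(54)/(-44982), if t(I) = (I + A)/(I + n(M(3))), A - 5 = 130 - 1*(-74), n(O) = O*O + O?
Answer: -263/2568972 ≈ -0.00010238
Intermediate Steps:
M(X) = 4/3 (M(X) = 8/9 + (-1*(-4))/9 = 8/9 + (⅑)*4 = 8/9 + 4/9 = 4/3)
n(O) = O + O² (n(O) = O² + O = O + O²)
A = 209 (A = 5 + (130 - 1*(-74)) = 5 + (130 + 74) = 5 + 204 = 209)
t(I) = (209 + I)/(28/9 + I) (t(I) = (I + 209)/(I + 4*(1 + 4/3)/3) = (209 + I)/(I + (4/3)*(7/3)) = (209 + I)/(I + 28/9) = (209 + I)/(28/9 + I))
t(54)/(-44982) = (9*(209 + 54)/(28 + 9*54))/(-44982) = (9*263/(28 + 486))*(-1/44982) = (9*263/514)*(-1/44982) = (9*(1/514)*263)*(-1/44982) = (2367/514)*(-1/44982) = -263/2568972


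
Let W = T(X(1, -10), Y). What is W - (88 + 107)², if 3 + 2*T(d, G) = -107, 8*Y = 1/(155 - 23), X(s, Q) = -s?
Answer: -38080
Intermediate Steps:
Y = 1/1056 (Y = 1/(8*(155 - 23)) = (⅛)/132 = (⅛)*(1/132) = 1/1056 ≈ 0.00094697)
T(d, G) = -55 (T(d, G) = -3/2 + (½)*(-107) = -3/2 - 107/2 = -55)
W = -55
W - (88 + 107)² = -55 - (88 + 107)² = -55 - 1*195² = -55 - 1*38025 = -55 - 38025 = -38080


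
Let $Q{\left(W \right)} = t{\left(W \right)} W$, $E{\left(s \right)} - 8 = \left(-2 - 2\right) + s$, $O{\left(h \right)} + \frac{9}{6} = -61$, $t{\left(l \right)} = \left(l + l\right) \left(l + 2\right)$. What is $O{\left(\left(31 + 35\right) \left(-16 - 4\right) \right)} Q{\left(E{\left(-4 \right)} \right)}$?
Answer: $0$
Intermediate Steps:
$t{\left(l \right)} = 2 l \left(2 + l\right)$
$O{\left(h \right)} = - \frac{125}{2}$ ($O{\left(h \right)} = - \frac{3}{2} - 61 = - \frac{125}{2}$)
$E{\left(s \right)} = 4 + s$ ($E{\left(s \right)} = 8 + \left(\left(-2 - 2\right) + s\right) = 8 + \left(-4 + s\right) = 4 + s$)
$Q{\left(W \right)} = 2 W^{2} \left(2 + W\right)$ ($Q{\left(W \right)} = 2 W \left(2 + W\right) W = 2 W^{2} \left(2 + W\right)$)
$O{\left(\left(31 + 35\right) \left(-16 - 4\right) \right)} Q{\left(E{\left(-4 \right)} \right)} = - \frac{125 \cdot 2 \left(4 - 4\right)^{2} \left(2 + \left(4 - 4\right)\right)}{2} = - \frac{125 \cdot 2 \cdot 0^{2} \left(2 + 0\right)}{2} = - \frac{125 \cdot 2 \cdot 0 \cdot 2}{2} = \left(- \frac{125}{2}\right) 0 = 0$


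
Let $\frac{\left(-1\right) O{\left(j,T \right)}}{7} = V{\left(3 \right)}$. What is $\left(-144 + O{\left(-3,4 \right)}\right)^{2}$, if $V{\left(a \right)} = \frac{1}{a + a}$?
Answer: $\frac{758641}{36} \approx 21073.0$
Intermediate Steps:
$V{\left(a \right)} = \frac{1}{2 a}$
$O{\left(j,T \right)} = - \frac{7}{6}$ ($O{\left(j,T \right)} = - 7 \frac{1}{2 \cdot 3} = - 7 \cdot \frac{1}{2} \cdot \frac{1}{3} = \left(-7\right) \frac{1}{6} = - \frac{7}{6}$)
$\left(-144 + O{\left(-3,4 \right)}\right)^{2} = \left(-144 - \frac{7}{6}\right)^{2} = \left(- \frac{871}{6}\right)^{2} = \frac{758641}{36}$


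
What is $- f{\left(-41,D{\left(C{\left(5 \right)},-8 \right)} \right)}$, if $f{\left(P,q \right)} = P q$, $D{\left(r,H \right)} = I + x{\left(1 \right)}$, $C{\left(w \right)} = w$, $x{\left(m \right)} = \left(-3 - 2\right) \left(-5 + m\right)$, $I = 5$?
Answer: $1025$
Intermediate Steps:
$x{\left(m \right)} = 25 - 5 m$ ($x{\left(m \right)} = - 5 \left(-5 + m\right) = 25 - 5 m$)
$D{\left(r,H \right)} = 25$ ($D{\left(r,H \right)} = 5 + \left(25 - 5\right) = 5 + 20 = 25$)
$- f{\left(-41,D{\left(C{\left(5 \right)},-8 \right)} \right)} = - \left(-41\right) 25 = \left(-1\right) \left(-1025\right) = 1025$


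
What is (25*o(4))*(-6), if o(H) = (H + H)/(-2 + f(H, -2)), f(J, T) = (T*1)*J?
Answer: 120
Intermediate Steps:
f(J, T) = J*T (f(J, T) = T*J = J*T)
o(H) = 2*H/(-2 - 2*H) (o(H) = (H + H)/(-2 + H*(-2)) = (2*H)/(-2 - 2*H) = 2*H/(-2 - 2*H))
(25*o(4))*(-6) = (25*(4/(-1 - 1*4)))*(-6) = (25*(4/(-1 - 4)))*(-6) = (25*(4/(-5)))*(-6) = (25*(4*(-1/5)))*(-6) = (25*(-4/5))*(-6) = -20*(-6) = 120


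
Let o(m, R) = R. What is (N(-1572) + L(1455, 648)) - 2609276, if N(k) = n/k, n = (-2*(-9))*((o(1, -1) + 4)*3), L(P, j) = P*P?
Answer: -128969789/262 ≈ -4.9225e+5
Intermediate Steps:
L(P, j) = P²
n = 162 (n = (-2*(-9))*((-1 + 4)*3) = 18*(3*3) = 18*9 = 162)
N(k) = 162/k
(N(-1572) + L(1455, 648)) - 2609276 = (162/(-1572) + 1455²) - 2609276 = (162*(-1/1572) + 2117025) - 2609276 = (-27/262 + 2117025) - 2609276 = 554660523/262 - 2609276 = -128969789/262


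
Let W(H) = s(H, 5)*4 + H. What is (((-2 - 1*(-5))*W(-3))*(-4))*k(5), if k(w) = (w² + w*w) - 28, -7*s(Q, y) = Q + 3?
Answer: 792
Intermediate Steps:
s(Q, y) = -3/7 - Q/7 (s(Q, y) = -(Q + 3)/7 = -(3 + Q)/7 = -3/7 - Q/7)
k(w) = -28 + 2*w² (k(w) = (w² + w²) - 28 = 2*w² - 28 = -28 + 2*w²)
W(H) = -12/7 + 3*H/7 (W(H) = (-3/7 - H/7)*4 + H = (-12/7 - 4*H/7) + H = -12/7 + 3*H/7)
(((-2 - 1*(-5))*W(-3))*(-4))*k(5) = (((-2 - 1*(-5))*(-12/7 + (3/7)*(-3)))*(-4))*(-28 + 2*5²) = (((-2 + 5)*(-12/7 - 9/7))*(-4))*(-28 + 2*25) = ((3*(-3))*(-4))*(-28 + 50) = -9*(-4)*22 = 36*22 = 792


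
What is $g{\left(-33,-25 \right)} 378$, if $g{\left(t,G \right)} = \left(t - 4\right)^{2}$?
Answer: $517482$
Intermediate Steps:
$g{\left(t,G \right)} = \left(-4 + t\right)^{2}$
$g{\left(-33,-25 \right)} 378 = \left(-4 - 33\right)^{2} \cdot 378 = \left(-37\right)^{2} \cdot 378 = 1369 \cdot 378 = 517482$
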